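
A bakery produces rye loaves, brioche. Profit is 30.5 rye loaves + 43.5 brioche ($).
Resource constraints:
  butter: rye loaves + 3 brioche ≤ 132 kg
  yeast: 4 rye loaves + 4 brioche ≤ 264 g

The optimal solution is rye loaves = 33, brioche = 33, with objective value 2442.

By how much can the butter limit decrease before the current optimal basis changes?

Binding constraints: butter, yeast. The basis is B = [[1,3],[4,4]] with det -8.
Per unit decrease in butter, x* moves by d = (0.5, -0.5).
The basis stays optimal until brioche reaches 0; allowable decrease = 66 kg.

66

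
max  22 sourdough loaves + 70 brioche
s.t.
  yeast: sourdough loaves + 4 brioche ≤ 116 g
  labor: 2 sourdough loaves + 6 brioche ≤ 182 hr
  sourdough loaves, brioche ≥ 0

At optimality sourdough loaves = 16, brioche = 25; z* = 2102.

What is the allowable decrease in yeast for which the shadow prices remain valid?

Binding constraints: yeast, labor. The basis is B = [[1,4],[2,6]] with det -2.
Per unit decrease in yeast, x* moves by d = (3, -1).
The basis stays optimal until brioche reaches 0; allowable decrease = 25 g.

25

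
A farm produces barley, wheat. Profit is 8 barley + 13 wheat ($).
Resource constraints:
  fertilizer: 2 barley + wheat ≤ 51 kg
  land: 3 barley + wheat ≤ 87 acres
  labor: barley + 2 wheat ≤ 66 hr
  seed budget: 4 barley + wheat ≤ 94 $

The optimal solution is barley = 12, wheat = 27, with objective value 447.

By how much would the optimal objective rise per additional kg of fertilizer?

1

Binding: fertilizer and labor. Non-binding: land (24 unused), seed budget (19 unused).
Slack constraints have shadow price 0 (complementary slackness).
Dual feasibility on the basic columns requires 2·y_fertilizer + 1·y_labor = 8, 1·y_fertilizer + 2·y_labor = 13.
→ y_fertilizer = 1 and y_labor = 6.
Shadow price of fertilizer = 1.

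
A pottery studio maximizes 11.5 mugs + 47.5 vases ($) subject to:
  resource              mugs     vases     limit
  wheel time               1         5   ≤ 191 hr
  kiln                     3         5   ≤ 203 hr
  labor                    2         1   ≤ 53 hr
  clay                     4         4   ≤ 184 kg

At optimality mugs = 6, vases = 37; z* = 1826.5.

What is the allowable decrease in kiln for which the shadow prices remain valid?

12

Binding constraints: wheel time, kiln. The basis is B = [[1,5],[3,5]] with det -10.
Per unit decrease in kiln, x* moves by d = (-0.5, 0.1).
The basis stays optimal until mugs reaches 0; allowable decrease = 12 hr.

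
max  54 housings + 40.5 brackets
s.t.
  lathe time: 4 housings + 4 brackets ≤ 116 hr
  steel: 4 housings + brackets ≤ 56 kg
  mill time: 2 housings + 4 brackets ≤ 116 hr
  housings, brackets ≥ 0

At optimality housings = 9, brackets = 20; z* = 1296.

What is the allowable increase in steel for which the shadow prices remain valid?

Binding constraints: lathe time, steel. The basis is B = [[4,4],[4,1]] with det -12.
Per unit increase in steel, x* moves by d = (0.3333, -0.3333).
The basis stays optimal until brackets reaches 0; allowable increase = 60 kg.

60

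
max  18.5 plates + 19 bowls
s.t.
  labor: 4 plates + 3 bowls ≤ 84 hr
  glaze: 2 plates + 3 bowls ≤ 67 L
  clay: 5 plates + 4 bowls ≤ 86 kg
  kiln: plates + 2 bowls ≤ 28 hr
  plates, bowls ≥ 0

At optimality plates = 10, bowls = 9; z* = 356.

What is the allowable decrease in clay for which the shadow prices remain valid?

30

Binding constraints: clay, kiln. The basis is B = [[5,4],[1,2]] with det 6.
Per unit decrease in clay, x* moves by d = (-0.3333, 0.1667).
The basis stays optimal until plates reaches 0; allowable decrease = 30 kg.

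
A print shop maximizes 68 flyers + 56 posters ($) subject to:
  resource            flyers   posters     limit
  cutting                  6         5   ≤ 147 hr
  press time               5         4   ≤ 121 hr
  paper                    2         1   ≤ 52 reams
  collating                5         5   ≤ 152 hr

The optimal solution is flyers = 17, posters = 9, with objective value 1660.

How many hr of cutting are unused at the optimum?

0

cutting used = 6·17 + 5·9 = 147; slack = 147 − 147 = 0.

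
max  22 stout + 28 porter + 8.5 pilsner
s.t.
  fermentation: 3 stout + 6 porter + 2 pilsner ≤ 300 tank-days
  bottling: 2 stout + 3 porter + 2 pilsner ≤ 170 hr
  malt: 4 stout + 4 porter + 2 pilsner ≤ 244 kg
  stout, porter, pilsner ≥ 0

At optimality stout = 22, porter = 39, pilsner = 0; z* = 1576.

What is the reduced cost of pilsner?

Binding: fermentation and malt. Non-binding: bottling (9 unused).
Since bottling is not tight, its dual is 0.
From A_Bᵀ y = c: 3·y_fermentation + 4·y_malt = 22; 6·y_fermentation + 4·y_malt = 28.
Solving: y_fermentation = 2, y_malt = 4.
Reduced cost of pilsner: c₃ − yᵀa₃ = 8.5 − (2·2 + 4·2) = 8.5 − 12 = -3.5.

-3.5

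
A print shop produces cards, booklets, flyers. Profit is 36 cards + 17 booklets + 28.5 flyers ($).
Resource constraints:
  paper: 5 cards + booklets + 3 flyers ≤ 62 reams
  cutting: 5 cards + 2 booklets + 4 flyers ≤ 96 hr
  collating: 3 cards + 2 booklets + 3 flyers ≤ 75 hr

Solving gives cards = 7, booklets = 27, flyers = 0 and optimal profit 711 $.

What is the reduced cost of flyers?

-1.5

Binding: paper and collating. Non-binding: cutting (7 unused).
Since cutting is not tight, its dual is 0.
The binding rows give the dual system: 5·y_paper + 3·y_collating = 36 and 1·y_paper + 2·y_collating = 17.
Solving: y_paper = 3, y_collating = 7.
Reduced cost of flyers: c₃ − yᵀa₃ = 28.5 − (3·3 + 7·3) = 28.5 − 30 = -1.5.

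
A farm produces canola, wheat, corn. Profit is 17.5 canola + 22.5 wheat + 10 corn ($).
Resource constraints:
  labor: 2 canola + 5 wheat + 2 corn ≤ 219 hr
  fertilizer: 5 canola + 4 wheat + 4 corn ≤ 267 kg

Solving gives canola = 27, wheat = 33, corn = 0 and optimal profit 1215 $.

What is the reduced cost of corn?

-5

At the optimum: labor uses 219 of 219 (binding); fertilizer uses 267 of 267 (binding).
Dual feasibility on the basic columns requires 2·y_labor + 5·y_fertilizer = 17.5, 5·y_labor + 4·y_fertilizer = 22.5.
Solving: y_labor = 2.5, y_fertilizer = 2.5.
Reduced cost of corn: c₃ − yᵀa₃ = 10 − (2.5·2 + 2.5·4) = 10 − 15 = -5.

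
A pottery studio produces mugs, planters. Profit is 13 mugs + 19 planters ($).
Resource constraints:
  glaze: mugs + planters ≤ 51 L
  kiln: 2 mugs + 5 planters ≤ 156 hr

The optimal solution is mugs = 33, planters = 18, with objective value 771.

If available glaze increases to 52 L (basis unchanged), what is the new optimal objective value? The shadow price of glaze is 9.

Δb = 1, so new z* = 771 + (9)·(1) = 771 + 9 = 780.

780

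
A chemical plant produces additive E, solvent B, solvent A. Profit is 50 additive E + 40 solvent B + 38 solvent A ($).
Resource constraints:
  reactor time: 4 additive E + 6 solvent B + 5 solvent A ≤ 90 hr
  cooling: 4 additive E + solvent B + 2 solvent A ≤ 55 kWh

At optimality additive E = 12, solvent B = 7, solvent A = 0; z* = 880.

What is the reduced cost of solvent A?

-3.5

At the optimum: reactor time uses 90 of 90 (binding); cooling uses 55 of 55 (binding).
The binding rows give the dual system: 4·y_reactor time + 4·y_cooling = 50 and 6·y_reactor time + 1·y_cooling = 40.
→ y_reactor time = 5.5 and y_cooling = 7.
Reduced cost of solvent A: c₃ − yᵀa₃ = 38 − (5.5·5 + 7·2) = 38 − 41.5 = -3.5.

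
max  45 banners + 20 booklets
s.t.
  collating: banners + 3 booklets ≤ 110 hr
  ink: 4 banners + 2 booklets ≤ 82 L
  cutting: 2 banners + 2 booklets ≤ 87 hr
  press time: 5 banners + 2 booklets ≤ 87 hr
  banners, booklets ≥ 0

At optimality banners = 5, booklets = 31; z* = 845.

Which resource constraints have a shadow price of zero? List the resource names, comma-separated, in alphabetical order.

collating, cutting

collating: 98/110 (slack 12)
ink: 82/82 (binding)
cutting: 72/87 (slack 15)
press time: 87/87 (binding)
By complementary slackness, a constraint with positive slack has shadow price 0 → collating, cutting.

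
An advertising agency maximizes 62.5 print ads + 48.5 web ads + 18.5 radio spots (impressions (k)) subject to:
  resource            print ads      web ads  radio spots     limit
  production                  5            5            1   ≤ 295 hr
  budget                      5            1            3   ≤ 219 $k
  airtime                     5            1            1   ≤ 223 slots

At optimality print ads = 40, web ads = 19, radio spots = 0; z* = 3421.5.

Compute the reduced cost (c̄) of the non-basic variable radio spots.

-1

At the optimum: production uses 295 of 295 (binding); budget uses 219 of 219 (binding); airtime uses 219 of 223 (slack = 4).
Slack constraints have shadow price 0 (complementary slackness).
Dual feasibility on the basic columns requires 5·y_production + 5·y_budget = 62.5, 5·y_production + 1·y_budget = 48.5.
This yields shadow prices y_production = 9, y_budget = 3.5.
Reduced cost of radio spots: c₃ − yᵀa₃ = 18.5 − (9·1 + 3.5·3) = 18.5 − 19.5 = -1.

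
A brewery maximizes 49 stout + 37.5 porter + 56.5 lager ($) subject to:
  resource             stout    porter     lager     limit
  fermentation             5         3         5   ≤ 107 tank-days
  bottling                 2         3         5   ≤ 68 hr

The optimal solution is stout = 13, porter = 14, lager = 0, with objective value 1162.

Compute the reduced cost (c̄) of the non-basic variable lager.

-6

Check each constraint at x*: fermentation 107/107 (tight); bottling 68/68 (tight).
From A_Bᵀ y = c: 5·y_fermentation + 2·y_bottling = 49; 3·y_fermentation + 3·y_bottling = 37.5.
→ y_fermentation = 8 and y_bottling = 4.5.
Reduced cost of lager: c₃ − yᵀa₃ = 56.5 − (8·5 + 4.5·5) = 56.5 − 62.5 = -6.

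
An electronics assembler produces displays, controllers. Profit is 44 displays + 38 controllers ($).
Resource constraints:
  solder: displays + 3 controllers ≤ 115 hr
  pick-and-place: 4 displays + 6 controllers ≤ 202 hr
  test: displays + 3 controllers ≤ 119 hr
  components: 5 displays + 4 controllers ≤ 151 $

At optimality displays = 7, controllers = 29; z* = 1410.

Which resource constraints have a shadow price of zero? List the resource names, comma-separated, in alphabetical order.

solder, test

solder: 94/115 (slack 21)
pick-and-place: 202/202 (binding)
test: 94/119 (slack 25)
components: 151/151 (binding)
By complementary slackness, a constraint with positive slack has shadow price 0 → solder, test.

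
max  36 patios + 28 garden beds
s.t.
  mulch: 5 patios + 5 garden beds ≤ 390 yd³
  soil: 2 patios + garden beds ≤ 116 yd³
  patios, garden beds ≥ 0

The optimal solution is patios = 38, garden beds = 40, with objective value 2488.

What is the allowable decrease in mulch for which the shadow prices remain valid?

100

Binding constraints: mulch, soil. The basis is B = [[5,5],[2,1]] with det -5.
Per unit decrease in mulch, x* moves by d = (0.2, -0.4).
The basis stays optimal until garden beds reaches 0; allowable decrease = 100 yd³.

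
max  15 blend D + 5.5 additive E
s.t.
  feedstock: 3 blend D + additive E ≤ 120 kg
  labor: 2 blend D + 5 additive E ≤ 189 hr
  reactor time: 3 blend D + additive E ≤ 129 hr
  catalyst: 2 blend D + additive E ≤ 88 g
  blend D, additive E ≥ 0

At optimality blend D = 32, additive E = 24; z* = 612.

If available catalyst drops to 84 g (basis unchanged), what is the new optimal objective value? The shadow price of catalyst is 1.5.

606

Δb = -4, so new z* = 612 + (1.5)·(-4) = 612 − 6 = 606.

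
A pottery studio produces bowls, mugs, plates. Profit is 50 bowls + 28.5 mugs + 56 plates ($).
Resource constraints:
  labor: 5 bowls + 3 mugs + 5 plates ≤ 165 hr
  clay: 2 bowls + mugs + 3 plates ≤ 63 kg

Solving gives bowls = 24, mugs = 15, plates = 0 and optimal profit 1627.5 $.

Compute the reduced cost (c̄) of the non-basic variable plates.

-1.5

Both labor and clay are binding at x*.
The binding rows give the dual system: 5·y_labor + 2·y_clay = 50 and 3·y_labor + 1·y_clay = 28.5.
Solving: y_labor = 7, y_clay = 7.5.
Reduced cost of plates: c₃ − yᵀa₃ = 56 − (7·5 + 7.5·3) = 56 − 57.5 = -1.5.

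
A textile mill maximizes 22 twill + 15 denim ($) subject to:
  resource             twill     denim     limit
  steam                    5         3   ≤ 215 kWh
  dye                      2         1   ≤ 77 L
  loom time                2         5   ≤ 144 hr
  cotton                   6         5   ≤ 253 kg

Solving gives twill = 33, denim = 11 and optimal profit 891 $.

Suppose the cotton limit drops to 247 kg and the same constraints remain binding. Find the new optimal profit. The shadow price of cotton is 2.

879

Δb = -6, so new z* = 891 + (2)·(-6) = 891 − 12 = 879.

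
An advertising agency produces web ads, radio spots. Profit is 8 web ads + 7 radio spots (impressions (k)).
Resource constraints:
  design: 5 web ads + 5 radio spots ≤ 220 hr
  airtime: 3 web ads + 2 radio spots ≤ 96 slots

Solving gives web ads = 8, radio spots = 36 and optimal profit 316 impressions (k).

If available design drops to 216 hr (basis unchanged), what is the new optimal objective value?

Both design and airtime are binding at x*.
From A_Bᵀ y = c: 5·y_design + 3·y_airtime = 8; 5·y_design + 2·y_airtime = 7.
→ y_design = 1 and y_airtime = 1.
Δz = y_design·Δb = 1 × (-4) = -4, so new z* = 316 − 4 = 312.

312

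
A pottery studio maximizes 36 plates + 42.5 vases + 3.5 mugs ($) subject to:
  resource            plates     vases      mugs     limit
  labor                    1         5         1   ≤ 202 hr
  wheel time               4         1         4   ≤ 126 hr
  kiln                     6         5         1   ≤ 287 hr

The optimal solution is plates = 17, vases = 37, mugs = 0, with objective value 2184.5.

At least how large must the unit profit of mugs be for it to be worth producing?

At the optimum: labor uses 202 of 202 (binding); wheel time uses 105 of 126 (slack = 21); kiln uses 287 of 287 (binding).
Slack constraints have shadow price 0 (complementary slackness).
From A_Bᵀ y = c: 1·y_labor + 6·y_kiln = 36; 5·y_labor + 5·y_kiln = 42.5.
Solving: y_labor = 3, y_kiln = 5.5.
mugs enters the basis when its profit ≥ yᵀa₃ = 3·1 + 5.5·1 = 8.5.

8.5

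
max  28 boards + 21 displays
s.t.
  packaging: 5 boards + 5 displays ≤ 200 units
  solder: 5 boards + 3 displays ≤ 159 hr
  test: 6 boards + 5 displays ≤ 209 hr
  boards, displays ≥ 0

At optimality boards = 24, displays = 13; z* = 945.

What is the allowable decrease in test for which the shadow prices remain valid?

18.2

Binding constraints: solder, test. The basis is B = [[5,3],[6,5]] with det 7.
Per unit decrease in test, x* moves by d = (0.4286, -0.7143).
The basis stays optimal until displays reaches 0; allowable decrease = 18.2 hr.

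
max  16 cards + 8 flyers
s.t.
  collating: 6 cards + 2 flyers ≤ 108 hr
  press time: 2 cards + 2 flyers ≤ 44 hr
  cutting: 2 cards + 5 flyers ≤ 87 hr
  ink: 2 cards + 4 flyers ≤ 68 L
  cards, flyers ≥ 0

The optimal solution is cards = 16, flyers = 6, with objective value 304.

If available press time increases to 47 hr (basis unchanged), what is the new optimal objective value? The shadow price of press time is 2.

310

Δb = 3, so new z* = 304 + (2)·(3) = 304 + 6 = 310.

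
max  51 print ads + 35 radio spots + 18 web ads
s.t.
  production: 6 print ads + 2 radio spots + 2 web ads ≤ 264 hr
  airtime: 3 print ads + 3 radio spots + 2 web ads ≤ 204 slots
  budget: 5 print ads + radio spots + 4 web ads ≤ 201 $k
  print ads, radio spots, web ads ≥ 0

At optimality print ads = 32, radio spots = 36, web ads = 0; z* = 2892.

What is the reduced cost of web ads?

Binding: production and airtime. Non-binding: budget (5 unused).
Since budget is not tight, its dual is 0.
The binding rows give the dual system: 6·y_production + 3·y_airtime = 51 and 2·y_production + 3·y_airtime = 35.
→ y_production = 4 and y_airtime = 9.
Reduced cost of web ads: c₃ − yᵀa₃ = 18 − (4·2 + 9·2) = 18 − 26 = -8.

-8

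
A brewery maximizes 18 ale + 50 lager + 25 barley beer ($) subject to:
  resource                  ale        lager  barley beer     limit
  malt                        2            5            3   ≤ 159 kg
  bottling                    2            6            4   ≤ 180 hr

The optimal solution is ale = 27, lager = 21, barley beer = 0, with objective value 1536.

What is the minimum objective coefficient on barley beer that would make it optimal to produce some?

32

Both malt and bottling are binding at x*.
The binding rows give the dual system: 2·y_malt + 2·y_bottling = 18 and 5·y_malt + 6·y_bottling = 50.
Solving: y_malt = 4, y_bottling = 5.
barley beer enters the basis when its profit ≥ yᵀa₃ = 4·3 + 5·4 = 32.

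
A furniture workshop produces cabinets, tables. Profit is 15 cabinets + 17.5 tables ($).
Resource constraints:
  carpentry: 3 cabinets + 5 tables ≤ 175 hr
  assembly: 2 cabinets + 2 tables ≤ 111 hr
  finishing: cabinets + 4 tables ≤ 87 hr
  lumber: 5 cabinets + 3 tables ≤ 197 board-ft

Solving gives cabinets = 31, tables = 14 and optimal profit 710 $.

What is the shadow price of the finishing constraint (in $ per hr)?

2.5

At the optimum: carpentry uses 163 of 175 (slack = 12); assembly uses 90 of 111 (slack = 21); finishing uses 87 of 87 (binding); lumber uses 197 of 197 (binding).
By complementary slackness, y = 0 for the non-binding constraints.
The binding rows give the dual system: 1·y_finishing + 5·y_lumber = 15 and 4·y_finishing + 3·y_lumber = 17.5.
This yields shadow prices y_finishing = 2.5, y_lumber = 2.5.
Shadow price of finishing = 2.5.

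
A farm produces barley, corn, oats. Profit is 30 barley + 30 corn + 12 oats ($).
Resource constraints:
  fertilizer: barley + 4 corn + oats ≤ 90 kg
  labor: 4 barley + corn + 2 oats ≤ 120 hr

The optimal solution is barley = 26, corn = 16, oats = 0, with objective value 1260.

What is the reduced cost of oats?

Both fertilizer and labor are binding at x*.
From A_Bᵀ y = c: 1·y_fertilizer + 4·y_labor = 30; 4·y_fertilizer + 1·y_labor = 30.
→ y_fertilizer = 6 and y_labor = 6.
Reduced cost of oats: c₃ − yᵀa₃ = 12 − (6·1 + 6·2) = 12 − 18 = -6.

-6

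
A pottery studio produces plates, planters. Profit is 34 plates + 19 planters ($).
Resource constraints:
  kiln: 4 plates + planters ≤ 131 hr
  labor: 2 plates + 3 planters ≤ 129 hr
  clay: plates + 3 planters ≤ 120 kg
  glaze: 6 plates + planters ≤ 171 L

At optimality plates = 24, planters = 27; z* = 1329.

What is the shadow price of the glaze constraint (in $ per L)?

Binding: labor and glaze. Non-binding: kiln (8 unused), clay (15 unused).
By complementary slackness, y = 0 for the non-binding constraints.
From A_Bᵀ y = c: 2·y_labor + 6·y_glaze = 34; 3·y_labor + 1·y_glaze = 19.
This yields shadow prices y_labor = 5, y_glaze = 4.
Shadow price of glaze = 4.

4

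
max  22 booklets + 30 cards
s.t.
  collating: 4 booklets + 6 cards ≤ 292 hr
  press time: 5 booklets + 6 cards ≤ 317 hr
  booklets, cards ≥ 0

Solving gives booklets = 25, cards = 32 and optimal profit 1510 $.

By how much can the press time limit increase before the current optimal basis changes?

Binding constraints: collating, press time. The basis is B = [[4,6],[5,6]] with det -6.
Per unit increase in press time, x* moves by d = (1, -0.6667).
The basis stays optimal until cards reaches 0; allowable increase = 48 hr.

48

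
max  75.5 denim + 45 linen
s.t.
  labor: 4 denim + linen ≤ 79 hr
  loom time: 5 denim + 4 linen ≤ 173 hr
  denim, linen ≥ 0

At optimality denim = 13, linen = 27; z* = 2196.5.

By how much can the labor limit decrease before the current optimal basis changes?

Binding constraints: labor, loom time. The basis is B = [[4,1],[5,4]] with det 11.
Per unit decrease in labor, x* moves by d = (-0.3636, 0.4545).
The basis stays optimal until denim reaches 0; allowable decrease = 35.75 hr.

35.75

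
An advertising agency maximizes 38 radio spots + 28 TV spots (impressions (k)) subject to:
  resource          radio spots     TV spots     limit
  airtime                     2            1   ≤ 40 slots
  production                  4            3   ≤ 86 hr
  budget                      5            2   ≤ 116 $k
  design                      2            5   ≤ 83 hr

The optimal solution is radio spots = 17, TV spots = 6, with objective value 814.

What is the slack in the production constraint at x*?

production used = 4·17 + 3·6 = 86; slack = 86 − 86 = 0.

0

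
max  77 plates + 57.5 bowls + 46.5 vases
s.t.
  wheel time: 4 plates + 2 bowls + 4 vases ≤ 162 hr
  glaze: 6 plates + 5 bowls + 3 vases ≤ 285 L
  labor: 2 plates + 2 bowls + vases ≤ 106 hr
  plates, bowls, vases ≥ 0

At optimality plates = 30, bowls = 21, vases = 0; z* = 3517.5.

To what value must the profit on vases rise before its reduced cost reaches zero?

Check each constraint at x*: wheel time 162/162 (tight); glaze 285/285 (tight); labor 102/106 (slack 4).
Since labor is not tight, its dual is 0.
From A_Bᵀ y = c: 4·y_wheel time + 6·y_glaze = 77; 2·y_wheel time + 5·y_glaze = 57.5.
This yields shadow prices y_wheel time = 5, y_glaze = 9.5.
vases enters the basis when its profit ≥ yᵀa₃ = 5·4 + 9.5·3 = 48.5.

48.5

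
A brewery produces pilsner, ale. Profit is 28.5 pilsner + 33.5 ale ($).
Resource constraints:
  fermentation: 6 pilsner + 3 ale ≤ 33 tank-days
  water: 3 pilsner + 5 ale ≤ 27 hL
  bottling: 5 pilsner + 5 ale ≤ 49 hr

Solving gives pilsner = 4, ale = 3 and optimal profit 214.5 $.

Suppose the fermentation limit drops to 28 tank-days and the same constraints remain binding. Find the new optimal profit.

Check each constraint at x*: fermentation 33/33 (tight); water 27/27 (tight); bottling 35/49 (slack 14).
By complementary slackness, y = 0 for the non-binding constraint.
The binding rows give the dual system: 6·y_fermentation + 3·y_water = 28.5 and 3·y_fermentation + 5·y_water = 33.5.
Solving: y_fermentation = 2, y_water = 5.5.
Δz = y_fermentation·Δb = 2 × (-5) = -10, so new z* = 214.5 − 10 = 204.5.

204.5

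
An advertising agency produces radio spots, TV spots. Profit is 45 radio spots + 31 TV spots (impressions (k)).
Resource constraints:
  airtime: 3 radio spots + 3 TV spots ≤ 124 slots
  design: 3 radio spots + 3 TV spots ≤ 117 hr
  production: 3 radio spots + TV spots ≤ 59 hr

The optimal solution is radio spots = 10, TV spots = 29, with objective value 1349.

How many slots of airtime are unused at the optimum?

airtime used = 3·10 + 3·29 = 117; slack = 124 − 117 = 7.

7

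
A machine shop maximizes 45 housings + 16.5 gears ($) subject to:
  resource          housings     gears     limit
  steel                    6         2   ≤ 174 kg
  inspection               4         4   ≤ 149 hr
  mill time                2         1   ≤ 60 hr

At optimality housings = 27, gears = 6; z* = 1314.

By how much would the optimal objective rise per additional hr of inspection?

At the optimum: steel uses 174 of 174 (binding); inspection uses 132 of 149 (slack = 17); mill time uses 60 of 60 (binding).
Slack constraints have shadow price 0 (complementary slackness).
The binding rows give the dual system: 6·y_steel + 2·y_mill time = 45 and 2·y_steel + 1·y_mill time = 16.5.
This yields shadow prices y_steel = 6, y_mill time = 4.5.
Shadow price of inspection = 0.

0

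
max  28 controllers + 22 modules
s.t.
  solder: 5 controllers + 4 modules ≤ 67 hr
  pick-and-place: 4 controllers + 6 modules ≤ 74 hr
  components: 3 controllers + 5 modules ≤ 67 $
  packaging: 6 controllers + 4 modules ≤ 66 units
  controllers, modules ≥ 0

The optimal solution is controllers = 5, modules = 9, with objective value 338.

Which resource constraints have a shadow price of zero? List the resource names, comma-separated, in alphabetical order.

solder: 61/67 (slack 6)
pick-and-place: 74/74 (binding)
components: 60/67 (slack 7)
packaging: 66/66 (binding)
By complementary slackness, a constraint with positive slack has shadow price 0 → components, solder.

components, solder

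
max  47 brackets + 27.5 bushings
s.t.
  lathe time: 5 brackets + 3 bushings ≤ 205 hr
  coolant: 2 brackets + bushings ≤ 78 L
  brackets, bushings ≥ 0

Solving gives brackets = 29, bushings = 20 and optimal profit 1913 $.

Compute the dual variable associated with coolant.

3.5

Check each constraint at x*: lathe time 205/205 (tight); coolant 78/78 (tight).
From A_Bᵀ y = c: 5·y_lathe time + 2·y_coolant = 47; 3·y_lathe time + 1·y_coolant = 27.5.
This yields shadow prices y_lathe time = 8, y_coolant = 3.5.
Shadow price of coolant = 3.5.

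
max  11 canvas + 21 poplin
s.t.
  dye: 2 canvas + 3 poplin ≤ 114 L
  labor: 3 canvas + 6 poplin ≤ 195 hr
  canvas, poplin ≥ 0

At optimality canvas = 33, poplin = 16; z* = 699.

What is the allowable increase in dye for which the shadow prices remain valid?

16

Binding constraints: dye, labor. The basis is B = [[2,3],[3,6]] with det 3.
Per unit increase in dye, x* moves by d = (2, -1).
The basis stays optimal until poplin reaches 0; allowable increase = 16 L.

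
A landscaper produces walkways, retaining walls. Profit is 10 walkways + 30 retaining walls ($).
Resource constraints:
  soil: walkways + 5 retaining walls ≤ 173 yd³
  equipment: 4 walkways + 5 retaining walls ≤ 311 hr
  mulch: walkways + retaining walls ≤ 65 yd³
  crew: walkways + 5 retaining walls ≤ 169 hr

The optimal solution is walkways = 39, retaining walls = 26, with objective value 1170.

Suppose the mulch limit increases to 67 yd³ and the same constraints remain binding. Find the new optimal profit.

1180

At the optimum: soil uses 169 of 173 (slack = 4); equipment uses 286 of 311 (slack = 25); mulch uses 65 of 65 (binding); crew uses 169 of 169 (binding).
Since soil, equipment are not tight, their duals are 0.
From A_Bᵀ y = c: 1·y_mulch + 1·y_crew = 10; 1·y_mulch + 5·y_crew = 30.
This yields shadow prices y_mulch = 5, y_crew = 5.
Δz = y_mulch·Δb = 5 × (2) = 10, so new z* = 1170 + 10 = 1180.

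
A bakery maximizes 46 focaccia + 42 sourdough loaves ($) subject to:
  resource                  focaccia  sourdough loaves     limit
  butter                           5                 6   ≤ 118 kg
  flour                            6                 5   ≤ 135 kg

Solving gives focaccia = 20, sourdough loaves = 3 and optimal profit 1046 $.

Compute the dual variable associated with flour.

Check each constraint at x*: butter 118/118 (tight); flour 135/135 (tight).
The binding rows give the dual system: 5·y_butter + 6·y_flour = 46 and 6·y_butter + 5·y_flour = 42.
Solving: y_butter = 2, y_flour = 6.
Shadow price of flour = 6.

6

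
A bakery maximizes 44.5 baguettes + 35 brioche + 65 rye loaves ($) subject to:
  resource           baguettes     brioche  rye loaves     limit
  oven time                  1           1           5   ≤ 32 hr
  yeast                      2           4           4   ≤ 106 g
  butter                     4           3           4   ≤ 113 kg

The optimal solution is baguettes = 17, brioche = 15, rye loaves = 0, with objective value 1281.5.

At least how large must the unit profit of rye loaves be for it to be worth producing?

70.5

At the optimum: oven time uses 32 of 32 (binding); yeast uses 94 of 106 (slack = 12); butter uses 113 of 113 (binding).
Slack constraints have shadow price 0 (complementary slackness).
From A_Bᵀ y = c: 1·y_oven time + 4·y_butter = 44.5; 1·y_oven time + 3·y_butter = 35.
Solving: y_oven time = 6.5, y_butter = 9.5.
rye loaves enters the basis when its profit ≥ yᵀa₃ = 6.5·5 + 9.5·4 = 70.5.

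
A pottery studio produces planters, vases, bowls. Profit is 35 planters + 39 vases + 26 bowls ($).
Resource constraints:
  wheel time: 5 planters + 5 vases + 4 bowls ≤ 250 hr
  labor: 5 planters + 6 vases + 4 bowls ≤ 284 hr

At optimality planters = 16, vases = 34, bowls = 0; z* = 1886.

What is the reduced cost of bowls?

-2

Both wheel time and labor are binding at x*.
The binding rows give the dual system: 5·y_wheel time + 5·y_labor = 35 and 5·y_wheel time + 6·y_labor = 39.
Solving: y_wheel time = 3, y_labor = 4.
Reduced cost of bowls: c₃ − yᵀa₃ = 26 − (3·4 + 4·4) = 26 − 28 = -2.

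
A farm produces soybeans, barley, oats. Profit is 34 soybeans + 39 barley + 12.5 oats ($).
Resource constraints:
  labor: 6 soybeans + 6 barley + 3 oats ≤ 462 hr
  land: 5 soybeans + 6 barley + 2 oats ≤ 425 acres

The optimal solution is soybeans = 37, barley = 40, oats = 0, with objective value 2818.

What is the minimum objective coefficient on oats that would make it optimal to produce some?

14.5

Check each constraint at x*: labor 462/462 (tight); land 425/425 (tight).
Dual feasibility on the basic columns requires 6·y_labor + 5·y_land = 34, 6·y_labor + 6·y_land = 39.
This yields shadow prices y_labor = 1.5, y_land = 5.
oats enters the basis when its profit ≥ yᵀa₃ = 1.5·3 + 5·2 = 14.5.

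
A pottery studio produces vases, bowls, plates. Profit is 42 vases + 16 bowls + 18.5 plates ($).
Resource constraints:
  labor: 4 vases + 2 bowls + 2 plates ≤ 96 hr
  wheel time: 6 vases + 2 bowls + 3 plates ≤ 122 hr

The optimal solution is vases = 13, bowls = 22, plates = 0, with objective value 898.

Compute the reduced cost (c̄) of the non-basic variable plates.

-2.5

Check each constraint at x*: labor 96/96 (tight); wheel time 122/122 (tight).
The binding rows give the dual system: 4·y_labor + 6·y_wheel time = 42 and 2·y_labor + 2·y_wheel time = 16.
Solving: y_labor = 3, y_wheel time = 5.
Reduced cost of plates: c₃ − yᵀa₃ = 18.5 − (3·2 + 5·3) = 18.5 − 21 = -2.5.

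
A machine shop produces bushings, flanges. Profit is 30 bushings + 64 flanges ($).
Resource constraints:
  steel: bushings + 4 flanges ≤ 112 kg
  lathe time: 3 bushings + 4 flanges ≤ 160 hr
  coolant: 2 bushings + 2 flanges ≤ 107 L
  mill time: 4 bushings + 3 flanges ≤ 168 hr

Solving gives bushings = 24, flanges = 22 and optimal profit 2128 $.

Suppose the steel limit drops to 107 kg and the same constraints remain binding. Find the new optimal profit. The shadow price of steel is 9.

2083

Δb = -5, so new z* = 2128 + (9)·(-5) = 2128 − 45 = 2083.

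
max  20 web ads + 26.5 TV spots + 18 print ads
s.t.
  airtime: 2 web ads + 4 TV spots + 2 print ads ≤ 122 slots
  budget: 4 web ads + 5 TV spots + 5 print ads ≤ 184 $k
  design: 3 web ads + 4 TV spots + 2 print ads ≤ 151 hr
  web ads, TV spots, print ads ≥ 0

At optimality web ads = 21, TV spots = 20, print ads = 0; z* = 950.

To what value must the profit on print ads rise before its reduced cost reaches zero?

At the optimum: airtime uses 122 of 122 (binding); budget uses 184 of 184 (binding); design uses 143 of 151 (slack = 8).
Slack constraints have shadow price 0 (complementary slackness).
Dual feasibility on the basic columns requires 2·y_airtime + 4·y_budget = 20, 4·y_airtime + 5·y_budget = 26.5.
This yields shadow prices y_airtime = 1, y_budget = 4.5.
print ads enters the basis when its profit ≥ yᵀa₃ = 1·2 + 4.5·5 = 24.5.

24.5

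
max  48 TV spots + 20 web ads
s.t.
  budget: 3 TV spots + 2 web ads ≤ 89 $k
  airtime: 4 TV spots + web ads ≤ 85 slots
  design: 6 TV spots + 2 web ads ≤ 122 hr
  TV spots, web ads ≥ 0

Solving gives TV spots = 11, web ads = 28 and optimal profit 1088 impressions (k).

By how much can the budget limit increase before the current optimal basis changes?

33

Binding constraints: budget, design. The basis is B = [[3,2],[6,2]] with det -6.
Per unit increase in budget, x* moves by d = (-0.3333, 1).
The basis stays optimal until TV spots reaches 0; allowable increase = 33 $k.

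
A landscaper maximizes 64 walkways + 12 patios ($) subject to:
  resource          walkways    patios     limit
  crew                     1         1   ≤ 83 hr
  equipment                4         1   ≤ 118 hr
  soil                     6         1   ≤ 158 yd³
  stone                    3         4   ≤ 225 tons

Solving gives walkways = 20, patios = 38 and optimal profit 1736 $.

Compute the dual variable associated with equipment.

4

Binding: equipment and soil. Non-binding: crew (25 unused), stone (13 unused).
Since crew, stone are not tight, their duals are 0.
From A_Bᵀ y = c: 4·y_equipment + 6·y_soil = 64; 1·y_equipment + 1·y_soil = 12.
Solving: y_equipment = 4, y_soil = 8.
Shadow price of equipment = 4.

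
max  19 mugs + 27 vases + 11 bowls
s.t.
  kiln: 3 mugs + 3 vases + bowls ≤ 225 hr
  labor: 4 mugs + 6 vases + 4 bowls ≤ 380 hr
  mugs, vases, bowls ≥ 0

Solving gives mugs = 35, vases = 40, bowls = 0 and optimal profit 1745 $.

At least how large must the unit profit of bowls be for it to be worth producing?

Both kiln and labor are binding at x*.
From A_Bᵀ y = c: 3·y_kiln + 4·y_labor = 19; 3·y_kiln + 6·y_labor = 27.
Solving: y_kiln = 1, y_labor = 4.
bowls enters the basis when its profit ≥ yᵀa₃ = 1·1 + 4·4 = 17.

17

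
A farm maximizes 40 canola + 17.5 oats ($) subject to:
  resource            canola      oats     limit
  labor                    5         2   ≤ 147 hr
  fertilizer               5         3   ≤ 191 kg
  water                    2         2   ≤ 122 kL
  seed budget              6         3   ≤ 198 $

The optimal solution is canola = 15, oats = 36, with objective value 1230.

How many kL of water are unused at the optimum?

water used = 2·15 + 2·36 = 102; slack = 122 − 102 = 20.

20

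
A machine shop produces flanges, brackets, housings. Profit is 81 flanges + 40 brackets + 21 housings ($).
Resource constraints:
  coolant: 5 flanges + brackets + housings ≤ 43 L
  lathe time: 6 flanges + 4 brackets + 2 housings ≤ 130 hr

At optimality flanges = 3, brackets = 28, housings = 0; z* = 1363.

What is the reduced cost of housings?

-2

Check each constraint at x*: coolant 43/43 (tight); lathe time 130/130 (tight).
Dual feasibility on the basic columns requires 5·y_coolant + 6·y_lathe time = 81, 1·y_coolant + 4·y_lathe time = 40.
→ y_coolant = 6 and y_lathe time = 8.5.
Reduced cost of housings: c₃ − yᵀa₃ = 21 − (6·1 + 8.5·2) = 21 − 23 = -2.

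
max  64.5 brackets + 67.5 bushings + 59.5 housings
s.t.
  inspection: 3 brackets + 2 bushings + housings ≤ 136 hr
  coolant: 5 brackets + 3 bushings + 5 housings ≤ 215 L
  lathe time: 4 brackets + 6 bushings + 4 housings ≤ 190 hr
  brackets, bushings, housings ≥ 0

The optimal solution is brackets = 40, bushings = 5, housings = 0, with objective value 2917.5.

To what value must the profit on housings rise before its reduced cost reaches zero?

Binding: coolant and lathe time. Non-binding: inspection (6 unused).
Since inspection is not tight, its dual is 0.
Dual feasibility on the basic columns requires 5·y_coolant + 4·y_lathe time = 64.5, 3·y_coolant + 6·y_lathe time = 67.5.
→ y_coolant = 6.5 and y_lathe time = 8.
housings enters the basis when its profit ≥ yᵀa₃ = 6.5·5 + 8·4 = 64.5.

64.5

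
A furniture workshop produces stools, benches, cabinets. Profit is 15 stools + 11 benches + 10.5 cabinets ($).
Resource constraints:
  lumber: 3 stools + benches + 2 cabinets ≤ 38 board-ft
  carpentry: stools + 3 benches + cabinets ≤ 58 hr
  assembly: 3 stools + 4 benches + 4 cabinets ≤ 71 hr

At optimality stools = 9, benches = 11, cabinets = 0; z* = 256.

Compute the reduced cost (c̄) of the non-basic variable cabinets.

-3.5

Binding: lumber and assembly. Non-binding: carpentry (16 unused).
Since carpentry is not tight, its dual is 0.
Dual feasibility on the basic columns requires 3·y_lumber + 3·y_assembly = 15, 1·y_lumber + 4·y_assembly = 11.
This yields shadow prices y_lumber = 3, y_assembly = 2.
Reduced cost of cabinets: c₃ − yᵀa₃ = 10.5 − (3·2 + 2·4) = 10.5 − 14 = -3.5.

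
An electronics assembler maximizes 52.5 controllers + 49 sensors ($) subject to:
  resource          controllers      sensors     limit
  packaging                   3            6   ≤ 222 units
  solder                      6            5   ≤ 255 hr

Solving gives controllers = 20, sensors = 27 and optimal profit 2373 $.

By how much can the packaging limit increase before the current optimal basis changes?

Binding constraints: packaging, solder. The basis is B = [[3,6],[6,5]] with det -21.
Per unit increase in packaging, x* moves by d = (-0.2381, 0.2857).
The basis stays optimal until controllers reaches 0; allowable increase = 84 units.

84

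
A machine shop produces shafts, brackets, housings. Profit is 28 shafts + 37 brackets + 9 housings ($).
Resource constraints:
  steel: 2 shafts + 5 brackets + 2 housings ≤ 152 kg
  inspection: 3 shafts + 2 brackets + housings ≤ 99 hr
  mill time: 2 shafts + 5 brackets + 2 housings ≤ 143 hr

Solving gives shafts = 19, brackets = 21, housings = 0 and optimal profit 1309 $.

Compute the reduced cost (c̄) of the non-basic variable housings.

Check each constraint at x*: steel 143/152 (slack 9); inspection 99/99 (tight); mill time 143/143 (tight).
By complementary slackness, y = 0 for the non-binding constraint.
From A_Bᵀ y = c: 3·y_inspection + 2·y_mill time = 28; 2·y_inspection + 5·y_mill time = 37.
This yields shadow prices y_inspection = 6, y_mill time = 5.
Reduced cost of housings: c₃ − yᵀa₃ = 9 − (6·1 + 5·2) = 9 − 16 = -7.

-7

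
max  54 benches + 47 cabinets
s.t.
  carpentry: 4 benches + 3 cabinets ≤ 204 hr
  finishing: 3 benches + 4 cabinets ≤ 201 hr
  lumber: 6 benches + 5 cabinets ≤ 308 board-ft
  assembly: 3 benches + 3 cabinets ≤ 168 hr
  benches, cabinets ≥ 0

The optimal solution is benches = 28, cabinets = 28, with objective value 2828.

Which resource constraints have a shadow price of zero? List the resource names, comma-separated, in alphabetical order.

carpentry, finishing

carpentry: 196/204 (slack 8)
finishing: 196/201 (slack 5)
lumber: 308/308 (binding)
assembly: 168/168 (binding)
By complementary slackness, a constraint with positive slack has shadow price 0 → carpentry, finishing.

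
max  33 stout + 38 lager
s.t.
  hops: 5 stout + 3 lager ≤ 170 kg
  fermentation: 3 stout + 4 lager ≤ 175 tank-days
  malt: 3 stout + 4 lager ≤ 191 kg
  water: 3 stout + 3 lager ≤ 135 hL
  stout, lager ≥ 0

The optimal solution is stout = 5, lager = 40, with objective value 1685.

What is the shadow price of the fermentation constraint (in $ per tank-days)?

At the optimum: hops uses 145 of 170 (slack = 25); fermentation uses 175 of 175 (binding); malt uses 175 of 191 (slack = 16); water uses 135 of 135 (binding).
Slack constraints have shadow price 0 (complementary slackness).
From A_Bᵀ y = c: 3·y_fermentation + 3·y_water = 33; 4·y_fermentation + 3·y_water = 38.
→ y_fermentation = 5 and y_water = 6.
Shadow price of fermentation = 5.

5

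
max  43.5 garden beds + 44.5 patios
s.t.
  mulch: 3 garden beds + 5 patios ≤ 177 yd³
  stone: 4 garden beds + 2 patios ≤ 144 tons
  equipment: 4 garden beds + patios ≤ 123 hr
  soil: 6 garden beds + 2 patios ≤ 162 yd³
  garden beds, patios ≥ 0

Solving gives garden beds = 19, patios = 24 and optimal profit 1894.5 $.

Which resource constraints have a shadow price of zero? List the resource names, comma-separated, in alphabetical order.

mulch: 177/177 (binding)
stone: 124/144 (slack 20)
equipment: 100/123 (slack 23)
soil: 162/162 (binding)
By complementary slackness, a constraint with positive slack has shadow price 0 → equipment, stone.

equipment, stone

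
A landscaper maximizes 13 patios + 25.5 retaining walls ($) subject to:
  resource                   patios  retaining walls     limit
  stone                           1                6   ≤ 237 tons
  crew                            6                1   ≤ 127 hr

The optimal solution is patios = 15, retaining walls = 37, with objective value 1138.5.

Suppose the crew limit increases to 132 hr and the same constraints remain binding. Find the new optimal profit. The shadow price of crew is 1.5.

Δb = 5, so new z* = 1138.5 + (1.5)·(5) = 1138.5 + 7.5 = 1146.

1146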